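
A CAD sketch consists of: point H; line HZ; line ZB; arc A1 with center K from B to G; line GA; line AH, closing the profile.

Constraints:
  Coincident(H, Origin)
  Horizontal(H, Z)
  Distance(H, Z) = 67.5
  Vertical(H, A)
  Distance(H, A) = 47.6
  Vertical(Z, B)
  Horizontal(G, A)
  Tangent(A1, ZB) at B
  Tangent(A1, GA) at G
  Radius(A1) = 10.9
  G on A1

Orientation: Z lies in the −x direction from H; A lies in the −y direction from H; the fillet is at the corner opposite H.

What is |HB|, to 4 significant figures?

76.83

H is at the origin; H and Z share the same y with |HZ| = 67.5 and Z on the −x side, so Z = (-67.50, 0.000). HA is vertical with |HA| = 47.6 and A on the −y side, so A = (0.000, -47.60). The virtual corner opposite H is at (-67.50, -47.60). Since A1 is tangent to ZB there, KB ⟂ ZB and since A1 is tangent to GA there, KG ⟂ GA, with radius 10.9, so the center K sits 10.9 in from both sides at K = (-56.60, -36.70). That places the tangent points at B = (-67.50, -36.70) on ZB and G = (-56.60, -47.60) on GA. Then |HB| = |B − H| = 76.83.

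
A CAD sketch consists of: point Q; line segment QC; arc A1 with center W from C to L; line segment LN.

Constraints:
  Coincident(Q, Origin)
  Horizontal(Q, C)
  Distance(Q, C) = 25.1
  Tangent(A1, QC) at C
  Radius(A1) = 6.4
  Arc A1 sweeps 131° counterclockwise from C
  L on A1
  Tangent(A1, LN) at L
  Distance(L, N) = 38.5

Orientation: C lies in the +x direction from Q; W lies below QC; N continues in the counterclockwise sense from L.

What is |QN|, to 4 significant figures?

60.38

On A1, C sits at bearing 90° from W; a 131° counterclockwise sweep puts L at bearing 221°, so L = W + 6.4·(cos 221°, sin 221°) = (20.27, -10.60). Since A1 is tangent to LN there, WL ⟂ LN, so LN runs along (−sin 221°, cos 221°); with |LN| = 38.5, N = (45.53, -39.66). Then |QN| = |N − Q| = 60.38.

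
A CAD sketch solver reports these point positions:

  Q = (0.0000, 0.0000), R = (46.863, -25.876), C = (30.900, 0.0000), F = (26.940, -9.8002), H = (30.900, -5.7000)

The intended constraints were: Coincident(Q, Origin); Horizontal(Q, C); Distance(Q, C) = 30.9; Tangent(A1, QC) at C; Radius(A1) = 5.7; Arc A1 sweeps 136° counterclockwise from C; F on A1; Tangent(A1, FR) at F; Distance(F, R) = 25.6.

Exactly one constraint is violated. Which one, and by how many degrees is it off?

Tangent(A1, FR) at F — off by 5.10°.

Q = (0.00, 0.00) ✓; Q.y = 0.00, C.y = 0.00 ✓; |QC| = 30.90 ✓; ∠(HC, CQ) = 90.00° ✓; |HC| = 5.700 ✓; bearing(H→F) − bearing(H→C) = 136.0° ✓; |HF| = 5.700 ✓; ∠(HF, FR) = 84.90° ✗; |FR| = 25.60 ✓.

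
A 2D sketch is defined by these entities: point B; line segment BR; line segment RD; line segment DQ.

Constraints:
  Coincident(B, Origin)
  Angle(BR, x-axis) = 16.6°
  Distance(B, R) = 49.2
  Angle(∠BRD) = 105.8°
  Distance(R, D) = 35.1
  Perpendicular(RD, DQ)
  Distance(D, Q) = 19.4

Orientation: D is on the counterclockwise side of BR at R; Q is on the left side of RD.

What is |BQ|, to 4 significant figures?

55.97

B is at the origin; BR runs at 16.6° with length 49.2, so R = 49.2·(cos 16.6°, sin 16.6°) = (47.15, 14.06). ∠BRD = 105.8°, so RD runs at 16.6° + (180° − 105.8°) = 90.80° from the x-axis; with |RD| = 35.1, D = R + 35.1·(cos 90.80°, sin 90.80°) = (46.66, 49.15). RD ⟂ DQ; with |DQ| = 19.4 on the left of RD, Q = D + 19.4·(-0.9999, -0.01396) = (27.26, 48.88). Then |BQ| = |Q − B| = 55.97.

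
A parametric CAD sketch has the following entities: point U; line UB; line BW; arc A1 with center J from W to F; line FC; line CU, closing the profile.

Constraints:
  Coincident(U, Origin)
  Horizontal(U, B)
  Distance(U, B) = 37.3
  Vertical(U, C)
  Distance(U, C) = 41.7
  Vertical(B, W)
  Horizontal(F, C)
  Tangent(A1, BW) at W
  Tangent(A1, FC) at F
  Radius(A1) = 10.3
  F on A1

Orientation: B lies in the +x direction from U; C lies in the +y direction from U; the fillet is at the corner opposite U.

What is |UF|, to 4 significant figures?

49.68

The virtual corner opposite U is at (37.30, 41.70). Tangency of A1 to BW means the radius JW is perpendicular to BW and since A1 is tangent to FC there, JF ⟂ FC, with radius 10.3, so the center J sits 10.3 in from both sides at J = (27.00, 31.40). That places the tangent points at W = (37.30, 31.40) on BW and F = (27.00, 41.70) on FC. Then |UF| = |F − U| = 49.68.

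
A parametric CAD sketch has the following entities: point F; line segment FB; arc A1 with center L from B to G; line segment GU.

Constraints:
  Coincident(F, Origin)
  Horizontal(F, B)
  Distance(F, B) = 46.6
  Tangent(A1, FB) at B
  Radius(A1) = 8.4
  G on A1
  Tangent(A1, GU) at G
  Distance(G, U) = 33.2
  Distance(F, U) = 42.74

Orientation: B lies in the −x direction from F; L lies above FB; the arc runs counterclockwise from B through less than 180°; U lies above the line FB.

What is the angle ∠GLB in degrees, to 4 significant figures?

64.66°

F is at the origin; FB is horizontal with |FB| = 46.6 and B on the −x side, so B = (-46.60, 0.000). Since A1 is tangent to FB there, LB ⟂ FB, so L = B + (0, 8.4) = (-46.60, 8.400). Since LG ⟂ GU (tangency), |LU| = √(8.4² + 33.2²) = 34.25 regardless of where G sits on A1. So U lies on both circle(F, 42.74) and circle(L, 34.25); the above-FB intersection is U = (-24.80, 34.81). G is the foot of the tangent from U: G = (-39.01, 4.805).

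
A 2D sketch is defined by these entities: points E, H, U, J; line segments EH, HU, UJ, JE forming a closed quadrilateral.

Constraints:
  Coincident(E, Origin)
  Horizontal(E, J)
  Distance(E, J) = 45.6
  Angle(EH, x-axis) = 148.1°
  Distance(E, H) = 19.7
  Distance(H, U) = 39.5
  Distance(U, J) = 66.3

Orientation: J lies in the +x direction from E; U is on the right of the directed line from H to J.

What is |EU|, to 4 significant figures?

32.21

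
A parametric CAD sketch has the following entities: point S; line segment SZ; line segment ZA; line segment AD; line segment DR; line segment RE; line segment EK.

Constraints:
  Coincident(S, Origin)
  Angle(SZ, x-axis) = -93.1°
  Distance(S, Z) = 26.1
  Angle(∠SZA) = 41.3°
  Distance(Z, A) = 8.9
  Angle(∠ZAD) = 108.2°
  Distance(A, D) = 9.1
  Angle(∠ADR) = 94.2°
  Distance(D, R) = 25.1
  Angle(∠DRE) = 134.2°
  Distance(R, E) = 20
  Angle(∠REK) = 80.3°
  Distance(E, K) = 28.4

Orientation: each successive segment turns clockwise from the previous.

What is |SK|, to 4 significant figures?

45.78

∠DRE = 134.2° gives RE at -75.20° from the x-axis; with |RE| = 20.0, E = (25.10, -43.15). ∠REK = 80.3° gives EK at -174.9° from the x-axis; with |EK| = 28.4, K = (-3.191, -45.67). Then |SK| = |K − S| = 45.78.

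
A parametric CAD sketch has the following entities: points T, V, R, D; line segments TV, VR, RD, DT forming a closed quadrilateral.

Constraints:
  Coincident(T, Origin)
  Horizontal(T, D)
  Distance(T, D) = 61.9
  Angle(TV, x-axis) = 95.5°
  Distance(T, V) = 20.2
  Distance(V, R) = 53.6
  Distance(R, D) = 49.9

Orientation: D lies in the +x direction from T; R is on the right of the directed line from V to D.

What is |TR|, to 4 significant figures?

35.24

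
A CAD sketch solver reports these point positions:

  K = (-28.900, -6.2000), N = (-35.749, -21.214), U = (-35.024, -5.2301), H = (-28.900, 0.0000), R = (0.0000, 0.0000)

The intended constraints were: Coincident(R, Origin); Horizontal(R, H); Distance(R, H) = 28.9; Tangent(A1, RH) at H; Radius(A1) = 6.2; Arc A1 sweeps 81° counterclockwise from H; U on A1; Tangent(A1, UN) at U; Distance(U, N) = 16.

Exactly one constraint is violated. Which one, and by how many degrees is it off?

Tangent(A1, UN) at U — off by 6.40°.

R = (0.00, 0.00) ✓; R.y = 0.00, H.y = 0.00 ✓; |RH| = 28.90 ✓; ∠(KH, HR) = 90.00° ✓; |KH| = 6.200 ✓; bearing(K→U) − bearing(K→H) = 81.00° ✓; |KU| = 6.200 ✓; ∠(KU, UN) = 83.60° ✗; |UN| = 16.00 ✓.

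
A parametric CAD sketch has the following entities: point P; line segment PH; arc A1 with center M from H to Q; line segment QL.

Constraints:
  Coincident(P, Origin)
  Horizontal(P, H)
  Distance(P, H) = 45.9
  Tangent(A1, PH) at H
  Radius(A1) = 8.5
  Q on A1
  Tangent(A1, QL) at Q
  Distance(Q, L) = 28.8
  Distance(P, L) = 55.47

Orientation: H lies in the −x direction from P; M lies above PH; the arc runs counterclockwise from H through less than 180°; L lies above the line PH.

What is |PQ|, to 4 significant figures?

38.60

P is at the origin; P and H share the same y with |PH| = 45.9 and H on the −x side, so H = (-45.90, 0.000). Since A1 is tangent to PH there, MH ⟂ PH, so M = H + (0, 8.5) = (-45.90, 8.500). Since MQ ⟂ QL (tangency), |ML| = √(8.5² + 28.8²) = 30.03 regardless of where Q sits on A1. So L lies on both circle(P, 55.47) and circle(M, 30.03); the above-PH intersection is L = (-40.39, 38.02). Q is the foot of the tangent from L: Q = (-37.44, 9.370).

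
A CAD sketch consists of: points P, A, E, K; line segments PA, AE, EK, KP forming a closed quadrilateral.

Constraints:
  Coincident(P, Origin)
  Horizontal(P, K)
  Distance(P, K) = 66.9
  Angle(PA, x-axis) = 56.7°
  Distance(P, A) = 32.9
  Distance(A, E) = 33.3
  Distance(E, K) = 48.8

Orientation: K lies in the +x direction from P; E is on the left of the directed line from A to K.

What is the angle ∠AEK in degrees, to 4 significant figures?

83.83°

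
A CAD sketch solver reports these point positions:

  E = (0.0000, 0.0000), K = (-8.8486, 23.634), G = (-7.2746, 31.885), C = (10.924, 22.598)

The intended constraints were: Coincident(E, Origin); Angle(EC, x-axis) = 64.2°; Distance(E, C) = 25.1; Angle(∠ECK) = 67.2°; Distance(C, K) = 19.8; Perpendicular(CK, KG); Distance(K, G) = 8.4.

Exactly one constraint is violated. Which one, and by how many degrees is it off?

Perpendicular(CK, KG) — off by 7.80°.

E = (0.00, 0.00) ✓; EC at 64.20° ✓; |EC| = 25.10 ✓; ∠ECK = 67.20° ✓; |CK| = 19.80 ✓; ∠(CK, KG) = 97.80° ✗; |KG| = 8.400 ✓.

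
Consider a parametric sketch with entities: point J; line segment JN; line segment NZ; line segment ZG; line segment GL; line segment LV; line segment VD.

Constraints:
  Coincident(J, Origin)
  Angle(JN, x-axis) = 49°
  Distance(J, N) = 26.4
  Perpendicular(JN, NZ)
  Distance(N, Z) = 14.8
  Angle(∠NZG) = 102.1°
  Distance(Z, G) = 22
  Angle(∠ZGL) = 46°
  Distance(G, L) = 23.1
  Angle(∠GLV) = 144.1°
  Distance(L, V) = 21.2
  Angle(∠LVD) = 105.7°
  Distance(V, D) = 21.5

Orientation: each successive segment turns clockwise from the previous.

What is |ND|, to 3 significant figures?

25.1

J is at the origin; JN runs at 49.0° with length 26.4, so N = (17.3, 19.9). The perpendicularity gives NZ at right angles to JN, so NZ runs at -41.0°; with |NZ| = 14.8, Z = (28.5, 10.2). ∠NZG = 102.1° gives ZG at -119° from the x-axis; with |ZG| = 22.0, G = (17.9, -9.05). ∠ZGL = 46.0° gives GL at 107° from the x-axis; with |GL| = 23.1, L = (11.1, 13.0). ∠GLV = 144.1° gives LV at 71.2° from the x-axis; with |LV| = 21.2, V = (17.9, 33.1). ∠LVD = 105.7° gives VD at -3.10° from the x-axis; with |VD| = 21.5, D = (39.4, 31.9). Then |ND| = |D − N| = 25.1.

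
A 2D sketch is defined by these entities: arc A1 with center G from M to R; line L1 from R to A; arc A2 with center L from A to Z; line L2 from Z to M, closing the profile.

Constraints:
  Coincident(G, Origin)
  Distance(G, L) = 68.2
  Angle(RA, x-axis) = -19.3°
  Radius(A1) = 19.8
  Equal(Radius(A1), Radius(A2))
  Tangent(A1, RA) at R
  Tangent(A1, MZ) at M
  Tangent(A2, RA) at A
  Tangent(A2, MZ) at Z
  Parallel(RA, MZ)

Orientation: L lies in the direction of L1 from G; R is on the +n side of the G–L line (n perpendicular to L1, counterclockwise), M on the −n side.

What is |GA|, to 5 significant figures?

71.016

Tangency of A1 to both parallel lines with radius 19.8 puts R and M at G ± 19.8·n: R = (6.5442, 18.687), M = (-6.5442, -18.687). Equal radii place A and Z the same way about L: A = L + 19.8·n = (70.911, -3.8538), Z = L − 19.8·n = (57.823, -41.228). Then |GA| = |A − G| = 71.016.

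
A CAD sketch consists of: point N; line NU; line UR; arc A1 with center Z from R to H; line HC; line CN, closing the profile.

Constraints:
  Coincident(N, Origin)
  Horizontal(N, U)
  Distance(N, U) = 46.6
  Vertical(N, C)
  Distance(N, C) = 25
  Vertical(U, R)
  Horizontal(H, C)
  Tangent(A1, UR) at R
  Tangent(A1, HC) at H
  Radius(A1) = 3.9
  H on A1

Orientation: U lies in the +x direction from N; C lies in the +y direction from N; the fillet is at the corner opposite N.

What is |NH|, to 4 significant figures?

49.48

The virtual corner opposite N is at (46.60, 25.00). A1 meets UR tangentially, so ZR is at right angles to UR and since A1 is tangent to HC there, ZH ⟂ HC, with radius 3.9, so the center Z sits 3.9 in from both sides at Z = (42.70, 21.10). That places the tangent points at R = (46.60, 21.10) on UR and H = (42.70, 25.00) on HC. Then |NH| = |H − N| = 49.48.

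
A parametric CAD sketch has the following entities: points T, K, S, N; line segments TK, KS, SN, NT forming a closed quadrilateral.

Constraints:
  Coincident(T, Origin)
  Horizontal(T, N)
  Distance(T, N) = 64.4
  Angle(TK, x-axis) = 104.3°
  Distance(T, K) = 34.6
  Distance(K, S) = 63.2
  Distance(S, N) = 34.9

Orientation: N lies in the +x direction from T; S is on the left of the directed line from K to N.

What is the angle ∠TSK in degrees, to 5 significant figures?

31.530°

Checks: |KS| = 63.20 ✓; |SN| = 34.90 ✓.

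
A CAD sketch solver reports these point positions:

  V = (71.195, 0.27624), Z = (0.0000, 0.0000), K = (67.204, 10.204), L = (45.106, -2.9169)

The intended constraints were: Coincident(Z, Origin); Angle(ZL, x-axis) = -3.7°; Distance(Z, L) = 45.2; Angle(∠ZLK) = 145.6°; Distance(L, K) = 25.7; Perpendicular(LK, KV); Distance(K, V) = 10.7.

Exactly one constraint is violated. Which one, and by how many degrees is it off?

Perpendicular(LK, KV) — off by 8.80°.

Z = (0.00, 0.00) ✓; ZL at -3.700° ✓; |ZL| = 45.20 ✓; ∠ZLK = 145.6° ✓; |LK| = 25.70 ✓; ∠(LK, KV) = 98.80° ✗; |KV| = 10.70 ✓.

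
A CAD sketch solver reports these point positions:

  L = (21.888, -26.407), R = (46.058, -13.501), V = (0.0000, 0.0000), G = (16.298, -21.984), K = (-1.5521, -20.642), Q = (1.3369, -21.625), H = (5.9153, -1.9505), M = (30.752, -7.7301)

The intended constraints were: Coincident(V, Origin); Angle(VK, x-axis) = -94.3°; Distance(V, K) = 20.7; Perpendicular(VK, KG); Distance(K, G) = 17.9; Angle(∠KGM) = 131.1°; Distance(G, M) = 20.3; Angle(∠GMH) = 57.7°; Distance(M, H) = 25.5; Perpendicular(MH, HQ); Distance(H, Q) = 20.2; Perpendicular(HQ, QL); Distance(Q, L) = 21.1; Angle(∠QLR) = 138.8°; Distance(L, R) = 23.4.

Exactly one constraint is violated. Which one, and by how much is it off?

Distance(L, R) = 23.4 — off by 4.00.

V = (0.00, 0.00) ✓; VK at -94.30° ✓; |VK| = 20.70 ✓; ∠(VK, KG) = 90.00° ✓; |KG| = 17.90 ✓; ∠KGM = 131.1° ✓; |GM| = 20.30 ✓; ∠GMH = 57.70° ✓; |MH| = 25.50 ✓; ∠(MH, HQ) = 90.00° ✓; |HQ| = 20.20 ✓; ∠(HQ, QL) = 90.00° ✓; |QL| = 21.10 ✓; ∠QLR = 138.8° ✓; |LR| = 27.40 ✗.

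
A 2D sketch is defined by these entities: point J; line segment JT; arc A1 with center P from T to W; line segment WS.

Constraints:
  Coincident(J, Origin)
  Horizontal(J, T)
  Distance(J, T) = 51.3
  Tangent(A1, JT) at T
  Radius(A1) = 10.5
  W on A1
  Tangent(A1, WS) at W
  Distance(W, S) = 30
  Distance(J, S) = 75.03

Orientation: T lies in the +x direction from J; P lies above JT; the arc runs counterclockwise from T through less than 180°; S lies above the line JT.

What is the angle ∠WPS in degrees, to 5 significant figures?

70.710°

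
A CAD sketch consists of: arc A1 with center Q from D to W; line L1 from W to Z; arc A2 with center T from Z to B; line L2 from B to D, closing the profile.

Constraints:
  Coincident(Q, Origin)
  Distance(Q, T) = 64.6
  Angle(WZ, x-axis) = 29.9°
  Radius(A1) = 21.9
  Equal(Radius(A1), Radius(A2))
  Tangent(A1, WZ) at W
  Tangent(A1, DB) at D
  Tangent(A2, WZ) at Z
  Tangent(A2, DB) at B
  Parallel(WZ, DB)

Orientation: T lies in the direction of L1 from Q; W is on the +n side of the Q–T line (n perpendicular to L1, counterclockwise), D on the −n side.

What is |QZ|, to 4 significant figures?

68.21

The slot axis is L1's direction at 29.9°, so u = (cos 29.9°, sin 29.9°) = (0.8669, 0.4985) and n = (−sin 29.9°, cos 29.9°) = (-0.4985, 0.8669). Q is at the origin and T lies 64.6 along u from Q, so T = 64.6·u = (56.00, 32.20). Tangency of A1 to both parallel lines with radius 21.9 puts W and D at Q ± 21.9·n: W = (-10.92, 18.99), D = (10.92, -18.99). Equal radii place Z and B the same way about T: Z = T + 21.9·n = (45.08, 51.19), B = T − 21.9·n = (66.92, 13.22). Then |QZ| = |Z − Q| = 68.21.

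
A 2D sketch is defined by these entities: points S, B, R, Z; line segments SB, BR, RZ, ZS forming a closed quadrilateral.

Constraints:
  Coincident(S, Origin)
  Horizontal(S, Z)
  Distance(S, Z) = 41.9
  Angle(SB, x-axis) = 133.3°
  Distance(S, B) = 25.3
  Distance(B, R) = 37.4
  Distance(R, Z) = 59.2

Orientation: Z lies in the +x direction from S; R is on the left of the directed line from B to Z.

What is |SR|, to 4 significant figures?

47.77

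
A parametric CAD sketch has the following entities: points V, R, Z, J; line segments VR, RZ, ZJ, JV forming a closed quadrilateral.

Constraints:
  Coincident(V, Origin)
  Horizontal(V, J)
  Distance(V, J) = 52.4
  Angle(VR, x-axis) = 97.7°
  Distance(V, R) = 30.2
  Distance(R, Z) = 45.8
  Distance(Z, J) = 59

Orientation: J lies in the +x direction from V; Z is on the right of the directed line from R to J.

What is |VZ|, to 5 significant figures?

16.476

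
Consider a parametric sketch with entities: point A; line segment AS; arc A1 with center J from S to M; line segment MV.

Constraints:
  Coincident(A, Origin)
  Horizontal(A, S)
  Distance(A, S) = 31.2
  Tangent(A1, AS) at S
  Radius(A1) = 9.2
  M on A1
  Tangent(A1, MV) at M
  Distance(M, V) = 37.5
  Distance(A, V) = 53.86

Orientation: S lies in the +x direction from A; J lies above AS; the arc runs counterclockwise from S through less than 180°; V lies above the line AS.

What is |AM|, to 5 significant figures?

41.692

Checks: |JM| = 9.200 ✓; ∠(JM, MV) = 90.00° ✓; |MV| = 37.50 ✓; |AV| = 53.86 ✓.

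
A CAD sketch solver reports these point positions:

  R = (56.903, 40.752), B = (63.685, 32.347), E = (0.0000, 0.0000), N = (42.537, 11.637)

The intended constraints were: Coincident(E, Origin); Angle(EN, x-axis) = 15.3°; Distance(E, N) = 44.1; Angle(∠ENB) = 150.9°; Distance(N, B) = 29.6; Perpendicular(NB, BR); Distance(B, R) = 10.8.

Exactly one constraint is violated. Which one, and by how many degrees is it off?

Perpendicular(NB, BR) — off by 5.50°.

E = (0.00, 0.00) ✓; EN at 15.30° ✓; |EN| = 44.10 ✓; ∠ENB = 150.9° ✓; |NB| = 29.60 ✓; ∠(NB, BR) = 84.50° ✗; |BR| = 10.80 ✓.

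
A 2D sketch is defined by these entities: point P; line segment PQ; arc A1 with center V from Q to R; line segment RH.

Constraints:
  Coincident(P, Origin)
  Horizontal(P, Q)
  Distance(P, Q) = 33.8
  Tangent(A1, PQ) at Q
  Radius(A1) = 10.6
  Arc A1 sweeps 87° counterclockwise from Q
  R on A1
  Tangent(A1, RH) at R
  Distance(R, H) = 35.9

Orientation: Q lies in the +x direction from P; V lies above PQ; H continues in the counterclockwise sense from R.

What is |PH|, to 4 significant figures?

65.17

P is at the origin; P and Q share the same y with |PQ| = 33.8 and Q on the +x side, so Q = (33.80, 0.000). Since A1 is tangent to PQ there, VQ ⟂ PQ, so V = Q + (0, 10.6) = (33.80, 10.60). On A1, Q sits at bearing -90° from V; an 87° counterclockwise sweep puts R at bearing -3°, so R = V + 10.6·(cos -3°, sin -3°) = (44.39, 10.05). The tangent condition forces VR to be normal to RH, so RH runs along (−sin -3°, cos -3°); with |RH| = 35.9, H = (46.26, 45.90). Then |PH| = |H − P| = 65.17.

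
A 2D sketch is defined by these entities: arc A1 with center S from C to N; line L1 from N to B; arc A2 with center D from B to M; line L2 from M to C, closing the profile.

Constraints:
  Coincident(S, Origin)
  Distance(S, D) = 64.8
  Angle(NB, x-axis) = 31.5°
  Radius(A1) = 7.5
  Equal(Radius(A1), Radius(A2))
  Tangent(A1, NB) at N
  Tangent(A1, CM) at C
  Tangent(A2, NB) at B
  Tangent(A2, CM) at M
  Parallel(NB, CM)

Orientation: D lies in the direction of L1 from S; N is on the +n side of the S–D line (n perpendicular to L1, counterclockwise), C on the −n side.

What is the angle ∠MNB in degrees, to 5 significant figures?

13.033°

The slot axis is L1's direction at 31.5°, so u = (cos 31.5°, sin 31.5°) = (0.85264, 0.52250) and n = (−sin 31.5°, cos 31.5°) = (-0.52250, 0.85264). S is at the origin and D lies 64.8 along u from S, so D = 64.8·u = (55.251, 33.858). Tangency of A1 to both parallel lines with radius 7.5 puts N and C at S ± 7.5·n: N = (-3.9187, 6.3948), C = (3.9187, -6.3948). Equal radii place B and M the same way about D: B = D + 7.5·n = (51.332, 40.253), M = D − 7.5·n = (59.170, 27.463). Then cos ∠MNB = NM·NB / (|NM||NB|), giving 13.033°.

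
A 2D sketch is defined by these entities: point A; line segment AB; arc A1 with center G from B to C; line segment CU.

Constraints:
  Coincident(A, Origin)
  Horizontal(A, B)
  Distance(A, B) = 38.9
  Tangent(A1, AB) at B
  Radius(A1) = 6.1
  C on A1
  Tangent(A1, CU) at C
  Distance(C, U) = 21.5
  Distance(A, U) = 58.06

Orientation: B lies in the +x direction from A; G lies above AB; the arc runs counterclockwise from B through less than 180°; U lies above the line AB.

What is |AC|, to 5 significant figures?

44.625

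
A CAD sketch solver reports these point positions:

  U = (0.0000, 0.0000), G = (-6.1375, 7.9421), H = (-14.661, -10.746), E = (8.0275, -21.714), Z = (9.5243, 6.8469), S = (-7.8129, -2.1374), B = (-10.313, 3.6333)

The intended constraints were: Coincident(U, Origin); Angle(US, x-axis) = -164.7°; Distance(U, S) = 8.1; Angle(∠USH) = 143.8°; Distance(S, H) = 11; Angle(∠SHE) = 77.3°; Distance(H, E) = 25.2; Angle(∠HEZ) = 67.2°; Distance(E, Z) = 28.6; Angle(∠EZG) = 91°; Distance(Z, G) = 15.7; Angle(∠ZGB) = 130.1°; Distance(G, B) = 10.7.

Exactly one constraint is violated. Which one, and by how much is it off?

Distance(G, B) = 10.7 — off by 4.70.

U = (0.00, 0.00) ✓; US at -164.7° ✓; |US| = 8.100 ✓; ∠USH = 143.8° ✓; |SH| = 11.00 ✓; ∠SHE = 77.30° ✓; |HE| = 25.20 ✓; ∠HEZ = 67.20° ✓; |EZ| = 28.60 ✓; ∠EZG = 91.00° ✓; |ZG| = 15.70 ✓; ∠ZGB = 130.1° ✓; |GB| = 6.000 ✗.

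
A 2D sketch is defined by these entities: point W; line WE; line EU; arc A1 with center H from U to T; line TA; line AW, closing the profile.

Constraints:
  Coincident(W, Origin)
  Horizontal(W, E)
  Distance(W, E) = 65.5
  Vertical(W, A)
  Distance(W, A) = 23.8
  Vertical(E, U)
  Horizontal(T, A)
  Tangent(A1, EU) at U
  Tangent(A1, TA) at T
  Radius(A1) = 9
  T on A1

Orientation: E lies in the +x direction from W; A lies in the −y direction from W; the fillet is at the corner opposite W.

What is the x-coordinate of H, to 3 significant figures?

56.5

W is at the origin; W and E share the same y with |WE| = 65.5 and E on the +x side, so E = (65.5, 0.00). W and A share the same x with |WA| = 23.8 and A on the −y side, so A = (0.00, -23.8). The virtual corner opposite W is at (65.5, -23.8). A1 meets EU tangentially, so HU is at right angles to EU and tangency of A1 to TA means the radius HT is perpendicular to TA, with radius 9.0, so the center H sits 9.0 in from both sides at H = (56.5, -14.8). So H.x = 56.5.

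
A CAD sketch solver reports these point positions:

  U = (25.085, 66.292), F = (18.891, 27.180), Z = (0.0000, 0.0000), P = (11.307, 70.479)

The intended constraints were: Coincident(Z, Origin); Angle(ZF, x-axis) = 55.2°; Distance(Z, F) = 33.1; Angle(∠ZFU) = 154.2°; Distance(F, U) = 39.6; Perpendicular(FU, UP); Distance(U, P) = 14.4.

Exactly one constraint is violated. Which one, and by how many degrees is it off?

Perpendicular(FU, UP) — off by 7.90°.

Z = (0.00, 0.00) ✓; ZF at 55.20° ✓; |ZF| = 33.10 ✓; ∠ZFU = 154.2° ✓; |FU| = 39.60 ✓; ∠(FU, UP) = 82.10° ✗; |UP| = 14.40 ✓.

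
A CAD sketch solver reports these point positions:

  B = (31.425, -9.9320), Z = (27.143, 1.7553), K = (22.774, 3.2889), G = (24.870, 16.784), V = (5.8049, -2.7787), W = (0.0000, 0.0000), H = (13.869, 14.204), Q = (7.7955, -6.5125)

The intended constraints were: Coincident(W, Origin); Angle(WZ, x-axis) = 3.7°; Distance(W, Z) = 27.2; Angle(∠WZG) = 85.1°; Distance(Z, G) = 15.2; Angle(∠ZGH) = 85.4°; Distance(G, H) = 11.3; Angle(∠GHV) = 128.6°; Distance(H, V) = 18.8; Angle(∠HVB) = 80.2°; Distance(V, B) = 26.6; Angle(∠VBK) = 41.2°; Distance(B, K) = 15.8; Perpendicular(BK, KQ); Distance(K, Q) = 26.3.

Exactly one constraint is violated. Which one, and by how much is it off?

Distance(K, Q) = 26.3 — off by 8.40.

W = (0.00, 0.00) ✓; WZ at 3.700° ✓; |WZ| = 27.20 ✓; ∠WZG = 85.10° ✓; |ZG| = 15.20 ✓; ∠ZGH = 85.40° ✓; |GH| = 11.30 ✓; ∠GHV = 128.6° ✓; |HV| = 18.80 ✓; ∠HVB = 80.20° ✓; |VB| = 26.60 ✓; ∠VBK = 41.20° ✓; |BK| = 15.80 ✓; ∠(BK, KQ) = 90.00° ✓; |KQ| = 17.90 ✗.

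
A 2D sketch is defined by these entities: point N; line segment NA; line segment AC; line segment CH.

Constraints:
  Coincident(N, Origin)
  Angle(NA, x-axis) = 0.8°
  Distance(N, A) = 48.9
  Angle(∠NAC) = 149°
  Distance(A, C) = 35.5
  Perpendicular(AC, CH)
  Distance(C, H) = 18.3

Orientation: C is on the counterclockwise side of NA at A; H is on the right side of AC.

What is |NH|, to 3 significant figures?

88.8

N is at the origin; NA runs at 0.8° with length 48.9, so A = 48.9·(cos 0.8°, sin 0.8°) = (48.9, 0.683). ∠NAC = 149.0°, so AC runs at 0.8° + (180° − 149.0°) = 31.8° from the x-axis; with |AC| = 35.5, C = A + 35.5·(cos 31.8°, sin 31.8°) = (79.1, 19.4). The perpendicularity gives CH at right angles to AC; with |CH| = 18.3 on the right of AC, H = C + 18.3·(0.527, -0.850) = (88.7, 3.84). Then |NH| = |H − N| = 88.8.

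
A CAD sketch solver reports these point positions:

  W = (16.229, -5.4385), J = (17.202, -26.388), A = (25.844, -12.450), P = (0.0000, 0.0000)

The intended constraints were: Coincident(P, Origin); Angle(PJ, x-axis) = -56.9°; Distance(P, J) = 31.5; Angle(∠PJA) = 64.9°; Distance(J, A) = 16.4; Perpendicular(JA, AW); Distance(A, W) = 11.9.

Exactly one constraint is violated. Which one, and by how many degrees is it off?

Perpendicular(JA, AW) — off by 4.30°.

P = (0.00, 0.00) ✓; PJ at -56.90° ✓; |PJ| = 31.50 ✓; ∠PJA = 64.90° ✓; |JA| = 16.40 ✓; ∠(JA, AW) = 85.70° ✗; |AW| = 11.90 ✓.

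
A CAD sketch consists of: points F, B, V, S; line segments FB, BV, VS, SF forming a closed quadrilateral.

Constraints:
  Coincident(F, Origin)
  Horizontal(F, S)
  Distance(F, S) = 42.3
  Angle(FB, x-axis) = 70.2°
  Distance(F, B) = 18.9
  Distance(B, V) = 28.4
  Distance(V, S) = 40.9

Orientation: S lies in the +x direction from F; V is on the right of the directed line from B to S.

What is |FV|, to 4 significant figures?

10.74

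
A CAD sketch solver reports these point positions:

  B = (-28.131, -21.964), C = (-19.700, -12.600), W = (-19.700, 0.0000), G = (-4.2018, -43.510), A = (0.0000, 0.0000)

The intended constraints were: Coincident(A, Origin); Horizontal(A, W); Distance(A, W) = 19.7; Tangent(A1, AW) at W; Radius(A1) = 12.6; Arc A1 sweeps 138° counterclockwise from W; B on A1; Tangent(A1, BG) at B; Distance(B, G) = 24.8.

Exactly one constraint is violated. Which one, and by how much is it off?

Distance(B, G) = 24.8 — off by 7.40.

A = (0.00, 0.00) ✓; A.y = 0.00, W.y = 0.00 ✓; |AW| = 19.70 ✓; ∠(CW, WA) = 90.00° ✓; |CW| = 12.60 ✓; bearing(C→B) − bearing(C→W) = 138.0° ✓; |CB| = 12.60 ✓; ∠(CB, BG) = 90.00° ✓; |BG| = 32.20 ✗.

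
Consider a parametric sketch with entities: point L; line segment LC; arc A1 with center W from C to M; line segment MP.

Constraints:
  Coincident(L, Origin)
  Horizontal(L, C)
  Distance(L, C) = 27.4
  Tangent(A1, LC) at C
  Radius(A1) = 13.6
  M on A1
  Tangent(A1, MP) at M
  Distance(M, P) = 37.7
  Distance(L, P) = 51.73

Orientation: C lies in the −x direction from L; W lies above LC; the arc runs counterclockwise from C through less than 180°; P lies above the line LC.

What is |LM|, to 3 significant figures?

18.8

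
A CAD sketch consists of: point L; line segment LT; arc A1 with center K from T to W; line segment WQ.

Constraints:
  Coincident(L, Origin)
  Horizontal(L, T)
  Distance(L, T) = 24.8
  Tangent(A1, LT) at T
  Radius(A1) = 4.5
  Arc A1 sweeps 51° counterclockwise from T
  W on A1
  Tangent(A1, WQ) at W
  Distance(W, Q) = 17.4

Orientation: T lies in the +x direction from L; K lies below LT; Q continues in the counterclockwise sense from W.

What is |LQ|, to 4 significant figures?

18.38

L is at the origin; LT is horizontal with |LT| = 24.8 and T on the +x side, so T = (24.80, 0.000). Since A1 is tangent to LT there, KT ⟂ LT, so K = T + (0, -4.5) = (24.80, -4.500). On A1, T sits at bearing 90° from K; a 51° counterclockwise sweep puts W at bearing 141°, so W = K + 4.5·(cos 141°, sin 141°) = (21.30, -1.668). A1 meets WQ tangentially, so KW is at right angles to WQ, so WQ runs along (−sin 141°, cos 141°); with |WQ| = 17.4, Q = (10.35, -15.19). Then |LQ| = |Q − L| = 18.38.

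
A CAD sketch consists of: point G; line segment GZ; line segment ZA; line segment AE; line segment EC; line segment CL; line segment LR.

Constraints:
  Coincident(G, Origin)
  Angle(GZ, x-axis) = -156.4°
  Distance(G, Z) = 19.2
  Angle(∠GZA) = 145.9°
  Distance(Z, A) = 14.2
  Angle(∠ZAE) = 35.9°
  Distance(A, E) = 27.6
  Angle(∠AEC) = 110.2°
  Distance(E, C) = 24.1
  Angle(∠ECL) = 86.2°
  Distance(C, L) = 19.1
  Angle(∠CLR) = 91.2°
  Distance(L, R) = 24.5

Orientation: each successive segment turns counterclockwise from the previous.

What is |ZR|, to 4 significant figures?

3.897

∠ECL = 86.2° gives CL at -174.6° from the x-axis; with |CL| = 19.1, L = (-19.24, 12.85). ∠CLR = 91.2° gives LR at -85.80° from the x-axis; with |LR| = 24.5, R = (-17.45, -11.58). Then |ZR| = |R − Z| = 3.897.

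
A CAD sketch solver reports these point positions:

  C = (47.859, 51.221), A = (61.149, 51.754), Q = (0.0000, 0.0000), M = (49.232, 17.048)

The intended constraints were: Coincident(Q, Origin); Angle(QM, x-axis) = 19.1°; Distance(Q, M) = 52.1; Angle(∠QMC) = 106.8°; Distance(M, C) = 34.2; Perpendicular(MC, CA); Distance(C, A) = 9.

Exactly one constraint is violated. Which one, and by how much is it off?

Distance(C, A) = 9 — off by 4.30.

Q = (0.00, 0.00) ✓; QM at 19.10° ✓; |QM| = 52.10 ✓; ∠QMC = 106.8° ✓; |MC| = 34.20 ✓; ∠(MC, CA) = 90.00° ✓; |CA| = 13.30 ✗.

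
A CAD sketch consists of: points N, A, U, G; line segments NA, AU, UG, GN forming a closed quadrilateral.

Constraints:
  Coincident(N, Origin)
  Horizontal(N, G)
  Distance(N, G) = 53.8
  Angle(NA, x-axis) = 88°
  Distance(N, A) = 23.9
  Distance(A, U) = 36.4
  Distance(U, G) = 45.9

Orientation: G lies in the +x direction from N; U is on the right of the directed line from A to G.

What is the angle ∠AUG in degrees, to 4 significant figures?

89.04°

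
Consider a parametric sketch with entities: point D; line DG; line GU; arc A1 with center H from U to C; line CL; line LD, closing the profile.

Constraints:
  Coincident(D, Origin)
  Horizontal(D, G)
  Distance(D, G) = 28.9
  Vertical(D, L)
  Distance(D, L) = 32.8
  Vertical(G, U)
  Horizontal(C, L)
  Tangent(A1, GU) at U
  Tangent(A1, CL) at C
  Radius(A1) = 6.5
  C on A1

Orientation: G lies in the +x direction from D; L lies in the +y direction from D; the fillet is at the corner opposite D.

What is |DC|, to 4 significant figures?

39.72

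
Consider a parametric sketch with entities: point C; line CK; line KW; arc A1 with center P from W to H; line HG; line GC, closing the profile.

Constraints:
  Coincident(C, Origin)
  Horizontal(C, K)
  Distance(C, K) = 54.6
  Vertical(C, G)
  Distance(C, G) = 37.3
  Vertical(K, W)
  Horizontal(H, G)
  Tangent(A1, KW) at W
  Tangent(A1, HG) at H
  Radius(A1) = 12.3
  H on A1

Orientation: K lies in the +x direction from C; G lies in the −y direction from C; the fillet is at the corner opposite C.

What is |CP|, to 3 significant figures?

49.1

CG is vertical with |CG| = 37.3 and G on the −y side, so G = (0.00, -37.3). The virtual corner opposite C is at (54.6, -37.3). Since A1 is tangent to KW there, PW ⟂ KW and the tangent condition forces PH to be normal to HG, with radius 12.3, so the center P sits 12.3 in from both sides at P = (42.3, -25.0). Then |CP| = |P − C| = 49.1.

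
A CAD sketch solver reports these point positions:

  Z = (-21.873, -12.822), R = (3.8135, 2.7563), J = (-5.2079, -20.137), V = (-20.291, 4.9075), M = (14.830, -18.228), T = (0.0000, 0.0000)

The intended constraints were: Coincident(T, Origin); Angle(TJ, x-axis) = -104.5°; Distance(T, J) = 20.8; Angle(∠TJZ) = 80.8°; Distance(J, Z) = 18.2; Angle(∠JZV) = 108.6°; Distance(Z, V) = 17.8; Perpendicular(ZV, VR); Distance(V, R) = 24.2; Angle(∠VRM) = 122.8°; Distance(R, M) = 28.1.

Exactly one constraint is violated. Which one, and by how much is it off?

Distance(R, M) = 28.1 — off by 4.40.

T = (0.00, 0.00) ✓; TJ at -104.5° ✓; |TJ| = 20.80 ✓; ∠TJZ = 80.80° ✓; |JZ| = 18.20 ✓; ∠JZV = 108.6° ✓; |ZV| = 17.80 ✓; ∠(ZV, VR) = 90.00° ✓; |VR| = 24.20 ✓; ∠VRM = 122.8° ✓; |RM| = 23.70 ✗.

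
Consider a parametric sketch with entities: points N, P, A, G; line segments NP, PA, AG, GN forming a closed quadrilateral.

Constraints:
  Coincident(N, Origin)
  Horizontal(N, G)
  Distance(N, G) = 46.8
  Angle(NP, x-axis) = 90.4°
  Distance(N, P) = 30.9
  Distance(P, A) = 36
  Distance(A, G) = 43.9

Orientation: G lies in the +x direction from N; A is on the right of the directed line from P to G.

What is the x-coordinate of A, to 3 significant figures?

3.18

Checks: NP at 90.40° ✓; |PA| = 36.00 ✓; |AG| = 43.90 ✓.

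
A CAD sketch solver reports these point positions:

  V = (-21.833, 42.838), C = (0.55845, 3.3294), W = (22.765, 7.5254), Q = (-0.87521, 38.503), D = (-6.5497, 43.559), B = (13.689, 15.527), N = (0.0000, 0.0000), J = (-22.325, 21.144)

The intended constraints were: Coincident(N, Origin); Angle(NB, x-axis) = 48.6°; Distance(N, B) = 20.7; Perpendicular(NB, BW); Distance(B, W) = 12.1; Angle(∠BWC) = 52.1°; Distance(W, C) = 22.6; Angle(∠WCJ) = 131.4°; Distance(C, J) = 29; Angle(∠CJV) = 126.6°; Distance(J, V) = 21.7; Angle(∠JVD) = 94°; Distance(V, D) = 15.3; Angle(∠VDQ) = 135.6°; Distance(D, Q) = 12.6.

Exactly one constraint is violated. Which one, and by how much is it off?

Distance(D, Q) = 12.6 — off by 5.00.

N = (0.00, 0.00) ✓; NB at 48.60° ✓; |NB| = 20.70 ✓; ∠(NB, BW) = 90.00° ✓; |BW| = 12.10 ✓; ∠BWC = 52.10° ✓; |WC| = 22.60 ✓; ∠WCJ = 131.4° ✓; |CJ| = 29.00 ✓; ∠CJV = 126.6° ✓; |JV| = 21.70 ✓; ∠JVD = 94.00° ✓; |VD| = 15.30 ✓; ∠VDQ = 135.6° ✓; |DQ| = 7.600 ✗.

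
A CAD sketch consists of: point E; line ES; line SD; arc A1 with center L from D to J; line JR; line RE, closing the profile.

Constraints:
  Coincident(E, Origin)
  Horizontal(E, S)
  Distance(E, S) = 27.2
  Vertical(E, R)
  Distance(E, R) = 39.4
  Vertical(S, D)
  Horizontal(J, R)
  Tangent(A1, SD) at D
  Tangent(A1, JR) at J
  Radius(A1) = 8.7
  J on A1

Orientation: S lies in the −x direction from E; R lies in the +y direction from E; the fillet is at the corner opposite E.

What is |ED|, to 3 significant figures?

41.0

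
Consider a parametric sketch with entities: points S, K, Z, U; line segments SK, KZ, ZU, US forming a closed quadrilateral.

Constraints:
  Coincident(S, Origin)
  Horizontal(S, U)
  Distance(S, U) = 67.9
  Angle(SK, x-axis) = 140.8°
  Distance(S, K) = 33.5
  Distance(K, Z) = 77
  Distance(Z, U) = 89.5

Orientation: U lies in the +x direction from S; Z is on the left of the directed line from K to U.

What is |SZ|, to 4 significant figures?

82.63

Checks: |KZ| = 77.00 ✓; |ZU| = 89.50 ✓.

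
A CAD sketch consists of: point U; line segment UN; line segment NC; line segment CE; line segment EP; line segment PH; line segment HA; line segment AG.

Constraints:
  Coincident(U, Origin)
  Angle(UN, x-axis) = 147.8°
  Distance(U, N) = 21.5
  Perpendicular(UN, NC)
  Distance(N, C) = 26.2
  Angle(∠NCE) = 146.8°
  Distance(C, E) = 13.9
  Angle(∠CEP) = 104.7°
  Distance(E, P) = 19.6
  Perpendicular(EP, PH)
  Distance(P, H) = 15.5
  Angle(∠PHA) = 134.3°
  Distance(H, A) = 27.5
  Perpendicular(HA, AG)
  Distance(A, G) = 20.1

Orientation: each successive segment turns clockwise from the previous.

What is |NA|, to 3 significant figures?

6.05

U is at the origin; UN runs at 147.8° with length 21.5, so N = (-18.2, 11.5). UN is perpendicular to NC, so NC runs at 57.8°; with |NC| = 26.2, C = (-4.23, 33.6). ∠NCE = 146.8° gives CE at 24.6° from the x-axis; with |CE| = 13.9, E = (8.41, 39.4). ∠CEP = 104.7° gives EP at -50.7° from the x-axis; with |EP| = 19.6, P = (20.8, 24.2). The perpendicularity gives PH at right angles to EP, so PH runs at -141°; with |PH| = 15.5, H = (8.83, 14.4). ∠PHA = 134.3° gives HA at 174° from the x-axis; with |HA| = 27.5, A = (-18.5, 17.5). Then |NA| = |A − N| = 6.05.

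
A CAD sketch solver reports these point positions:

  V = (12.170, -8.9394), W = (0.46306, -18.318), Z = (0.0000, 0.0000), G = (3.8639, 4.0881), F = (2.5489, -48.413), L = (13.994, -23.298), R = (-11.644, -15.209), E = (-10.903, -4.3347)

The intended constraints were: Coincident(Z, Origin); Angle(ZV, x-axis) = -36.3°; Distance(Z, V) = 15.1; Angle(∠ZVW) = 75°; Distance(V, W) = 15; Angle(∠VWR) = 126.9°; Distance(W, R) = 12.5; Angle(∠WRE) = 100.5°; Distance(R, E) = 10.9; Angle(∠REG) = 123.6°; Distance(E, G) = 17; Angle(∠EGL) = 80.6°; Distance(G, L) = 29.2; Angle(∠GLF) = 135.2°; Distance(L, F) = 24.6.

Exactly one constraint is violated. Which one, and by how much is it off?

Distance(L, F) = 24.6 — off by 3.00.

Z = (0.00, 0.00) ✓; ZV at -36.30° ✓; |ZV| = 15.10 ✓; ∠ZVW = 75.00° ✓; |VW| = 15.00 ✓; ∠VWR = 126.9° ✓; |WR| = 12.50 ✓; ∠WRE = 100.5° ✓; |RE| = 10.90 ✓; ∠REG = 123.6° ✓; |EG| = 17.00 ✓; ∠EGL = 80.60° ✓; |GL| = 29.20 ✓; ∠GLF = 135.2° ✓; |LF| = 27.60 ✗.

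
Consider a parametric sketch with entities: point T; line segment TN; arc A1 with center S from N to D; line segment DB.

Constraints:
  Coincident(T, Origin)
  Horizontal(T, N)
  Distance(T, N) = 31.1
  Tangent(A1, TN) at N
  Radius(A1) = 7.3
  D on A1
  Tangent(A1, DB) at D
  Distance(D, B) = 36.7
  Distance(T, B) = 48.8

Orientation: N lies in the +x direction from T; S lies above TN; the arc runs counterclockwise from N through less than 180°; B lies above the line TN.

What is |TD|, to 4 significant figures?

39.11

T is at the origin; T and N share the same y with |TN| = 31.1 and N on the +x side, so N = (31.10, 0.000). The tangent condition forces SN to be normal to TN, so S = N + (0, 7.3) = (31.10, 7.300). Since SD ⟂ DB (tangency), |SB| = √(7.3² + 36.7²) = 37.42 regardless of where D sits on A1. So B lies on both circle(T, 48.8) and circle(S, 37.42); the above-TN intersection is B = (21.95, 43.58). D is the foot of the tangent from B: D = (37.69, 10.43).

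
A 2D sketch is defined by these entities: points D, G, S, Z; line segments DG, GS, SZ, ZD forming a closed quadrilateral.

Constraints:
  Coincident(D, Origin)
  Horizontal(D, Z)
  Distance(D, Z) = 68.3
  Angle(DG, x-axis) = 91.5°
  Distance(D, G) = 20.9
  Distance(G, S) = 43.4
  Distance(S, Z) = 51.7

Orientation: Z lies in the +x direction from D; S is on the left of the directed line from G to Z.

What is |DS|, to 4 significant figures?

56.07

Checks: |GS| = 43.40 ✓; |SZ| = 51.70 ✓.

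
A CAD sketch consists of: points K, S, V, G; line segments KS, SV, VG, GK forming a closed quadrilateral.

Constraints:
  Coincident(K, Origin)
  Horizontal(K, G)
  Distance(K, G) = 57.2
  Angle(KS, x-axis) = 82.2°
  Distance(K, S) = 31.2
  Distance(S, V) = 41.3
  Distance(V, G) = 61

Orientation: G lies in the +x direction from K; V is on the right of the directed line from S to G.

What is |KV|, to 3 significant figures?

10.2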